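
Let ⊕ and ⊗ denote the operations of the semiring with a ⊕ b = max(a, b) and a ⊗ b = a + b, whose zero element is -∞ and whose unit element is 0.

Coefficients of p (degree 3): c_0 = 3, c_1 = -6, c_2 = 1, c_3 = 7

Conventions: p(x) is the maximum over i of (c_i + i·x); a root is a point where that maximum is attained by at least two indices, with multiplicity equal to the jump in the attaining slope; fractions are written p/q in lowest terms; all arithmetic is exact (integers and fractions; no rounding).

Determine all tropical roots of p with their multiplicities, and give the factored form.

hull edge (i=0, c=3) to (i=3, c=7): slope 4/3, span 3
Factored form: p(x) = 7 ⊗ (x ⊕ (-4/3)) ⊗ (x ⊕ (-4/3)) ⊗ (x ⊕ (-4/3))
Answer: roots = -4/3 (mult 3)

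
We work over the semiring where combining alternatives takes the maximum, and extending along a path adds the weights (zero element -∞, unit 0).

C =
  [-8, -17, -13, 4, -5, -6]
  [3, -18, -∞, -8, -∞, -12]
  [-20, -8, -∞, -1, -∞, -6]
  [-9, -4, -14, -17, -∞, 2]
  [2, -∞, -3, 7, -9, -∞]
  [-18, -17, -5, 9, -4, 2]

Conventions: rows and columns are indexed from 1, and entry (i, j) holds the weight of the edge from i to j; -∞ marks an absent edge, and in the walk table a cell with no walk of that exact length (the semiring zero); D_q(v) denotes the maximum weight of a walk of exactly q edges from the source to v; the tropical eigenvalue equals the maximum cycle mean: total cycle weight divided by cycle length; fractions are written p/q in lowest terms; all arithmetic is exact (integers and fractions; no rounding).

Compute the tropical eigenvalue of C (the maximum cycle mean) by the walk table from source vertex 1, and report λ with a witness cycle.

q=0: [0, -∞, -∞, -∞, -∞, -∞]
q=1: [-8, -17, -13, 4, -5, -6]
q=2: [-3, 0, -8, 3, -10, 6]
q=3: [3, -1, 1, 15, 2, 8]
q=4: [6, 11, 3, 17, 4, 17]
q=5: [14, 13, 12, 26, 13, 19]
q=6: [17, 22, 14, 28, 15, 28]
Optimal cycle mean attained by: cycle 4->6->4, total 2 + 9, length 2.
Answer: λ = 11/2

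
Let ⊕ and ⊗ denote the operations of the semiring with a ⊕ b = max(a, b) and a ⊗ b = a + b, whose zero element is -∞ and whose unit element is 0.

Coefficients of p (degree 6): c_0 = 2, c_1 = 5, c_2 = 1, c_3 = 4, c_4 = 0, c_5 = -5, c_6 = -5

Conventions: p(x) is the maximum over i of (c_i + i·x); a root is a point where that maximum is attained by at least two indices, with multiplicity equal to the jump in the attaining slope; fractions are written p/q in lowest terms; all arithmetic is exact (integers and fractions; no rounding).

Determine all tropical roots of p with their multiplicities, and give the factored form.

hull edge (i=0, c=2) to (i=1, c=5): slope 3, span 1
hull edge (i=1, c=5) to (i=3, c=4): slope -1/2, span 2
hull edge (i=3, c=4) to (i=6, c=-5): slope -3, span 3
Factored form: p(x) = -5 ⊗ (x ⊕ (-3)) ⊗ (x ⊕ 1/2) ⊗ (x ⊕ 1/2) ⊗ (x ⊕ 3) ⊗ (x ⊕ 3) ⊗ (x ⊕ 3)
Answer: roots = -3 (mult 1), 1/2 (mult 2), 3 (mult 3)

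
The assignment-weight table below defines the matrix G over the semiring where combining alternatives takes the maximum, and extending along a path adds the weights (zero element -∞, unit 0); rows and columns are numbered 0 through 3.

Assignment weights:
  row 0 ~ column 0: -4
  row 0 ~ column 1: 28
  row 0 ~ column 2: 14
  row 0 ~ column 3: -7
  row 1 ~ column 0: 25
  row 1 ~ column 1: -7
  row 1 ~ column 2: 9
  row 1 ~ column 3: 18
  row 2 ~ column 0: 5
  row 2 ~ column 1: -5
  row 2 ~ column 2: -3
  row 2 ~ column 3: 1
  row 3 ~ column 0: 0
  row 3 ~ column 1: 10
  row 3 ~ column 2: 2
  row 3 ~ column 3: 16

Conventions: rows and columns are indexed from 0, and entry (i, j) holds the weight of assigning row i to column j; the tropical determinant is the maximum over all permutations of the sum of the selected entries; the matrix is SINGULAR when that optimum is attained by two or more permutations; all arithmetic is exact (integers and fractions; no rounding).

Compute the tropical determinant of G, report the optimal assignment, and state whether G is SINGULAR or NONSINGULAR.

σ = (0, 1, 2, 3): (-4) + (-7) + (-3) + 16 = 2
σ = (0, 1, 3, 2): (-4) + (-7) + 1 + 2 = -8
σ = (0, 2, 1, 3): (-4) + 9 + (-5) + 16 = 16
σ = (0, 2, 3, 1): (-4) + 9 + 1 + 10 = 16
σ = (0, 3, 1, 2): (-4) + 18 + (-5) + 2 = 11
σ = (0, 3, 2, 1): (-4) + 18 + (-3) + 10 = 21
σ = (1, 0, 2, 3): 28 + 25 + (-3) + 16 = 66
σ = (1, 0, 3, 2): 28 + 25 + 1 + 2 = 56
σ = (1, 2, 0, 3): 28 + 9 + 5 + 16 = 58
σ = (1, 2, 3, 0): 28 + 9 + 1 + 0 = 38
σ = (1, 3, 0, 2): 28 + 18 + 5 + 2 = 53
σ = (1, 3, 2, 0): 28 + 18 + (-3) + 0 = 43
σ = (2, 0, 1, 3): 14 + 25 + (-5) + 16 = 50
σ = (2, 0, 3, 1): 14 + 25 + 1 + 10 = 50
σ = (2, 1, 0, 3): 14 + (-7) + 5 + 16 = 28
σ = (2, 1, 3, 0): 14 + (-7) + 1 + 0 = 8
σ = (2, 3, 0, 1): 14 + 18 + 5 + 10 = 47
σ = (2, 3, 1, 0): 14 + 18 + (-5) + 0 = 27
σ = (3, 0, 1, 2): (-7) + 25 + (-5) + 2 = 15
σ = (3, 0, 2, 1): (-7) + 25 + (-3) + 10 = 25
σ = (3, 1, 0, 2): (-7) + (-7) + 5 + 2 = -7
σ = (3, 1, 2, 0): (-7) + (-7) + (-3) + 0 = -17
σ = (3, 2, 0, 1): (-7) + 9 + 5 + 10 = 17
σ = (3, 2, 1, 0): (-7) + 9 + (-5) + 0 = -3
Optimal value attained by: σ = (1, 0, 2, 3).
Answer: det⊕(G) = 66; verdict: NONSINGULAR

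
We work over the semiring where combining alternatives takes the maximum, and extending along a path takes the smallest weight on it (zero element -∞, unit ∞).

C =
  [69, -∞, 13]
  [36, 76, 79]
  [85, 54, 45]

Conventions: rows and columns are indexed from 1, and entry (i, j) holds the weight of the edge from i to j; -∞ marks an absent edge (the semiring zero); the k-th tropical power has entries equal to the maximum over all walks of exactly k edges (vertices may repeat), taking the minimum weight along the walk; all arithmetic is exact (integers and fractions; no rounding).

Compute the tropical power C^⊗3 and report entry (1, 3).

C^⊗2:
  [69, 13, 13]
  [79, 76, 76]
  [69, 54, 54]
C^⊗3:
  [69, 13, 13]
  [76, 76, 76]
  [69, 54, 54]
Key observation: the optimum is the walk 1->1->1->3, with weight 69 min 69 min 13 = 13.
Optimal value attained by: walk 1->1->1->3.
Answer: (C^⊗3)[1][3] = 13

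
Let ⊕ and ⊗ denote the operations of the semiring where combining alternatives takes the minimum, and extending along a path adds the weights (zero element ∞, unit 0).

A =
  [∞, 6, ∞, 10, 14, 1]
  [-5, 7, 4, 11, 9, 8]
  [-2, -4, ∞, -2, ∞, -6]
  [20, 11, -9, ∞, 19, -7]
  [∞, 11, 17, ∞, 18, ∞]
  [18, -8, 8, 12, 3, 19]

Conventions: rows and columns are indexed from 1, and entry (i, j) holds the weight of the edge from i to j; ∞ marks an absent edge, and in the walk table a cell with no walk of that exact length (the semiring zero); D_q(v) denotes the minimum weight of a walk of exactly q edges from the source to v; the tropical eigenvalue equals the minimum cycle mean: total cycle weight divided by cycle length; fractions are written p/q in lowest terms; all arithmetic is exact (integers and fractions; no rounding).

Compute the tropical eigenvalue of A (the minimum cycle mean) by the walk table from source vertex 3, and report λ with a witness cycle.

q=0: [∞, ∞, 0, ∞, ∞, ∞]
q=1: [-2, -4, ∞, -2, ∞, -6]
q=2: [-9, -14, -11, 6, -3, -9]
q=3: [-19, -17, -10, -13, -6, -17]
q=4: [-22, -25, -22, -12, -14, -20]
q=5: [-30, -28, -21, -24, -17, -28]
q=6: [-33, -36, -33, -23, -25, -31]
Optimal cycle mean attained by: cycle 3->4->3, total (-2) + (-9), length 2.
Answer: λ = -11/2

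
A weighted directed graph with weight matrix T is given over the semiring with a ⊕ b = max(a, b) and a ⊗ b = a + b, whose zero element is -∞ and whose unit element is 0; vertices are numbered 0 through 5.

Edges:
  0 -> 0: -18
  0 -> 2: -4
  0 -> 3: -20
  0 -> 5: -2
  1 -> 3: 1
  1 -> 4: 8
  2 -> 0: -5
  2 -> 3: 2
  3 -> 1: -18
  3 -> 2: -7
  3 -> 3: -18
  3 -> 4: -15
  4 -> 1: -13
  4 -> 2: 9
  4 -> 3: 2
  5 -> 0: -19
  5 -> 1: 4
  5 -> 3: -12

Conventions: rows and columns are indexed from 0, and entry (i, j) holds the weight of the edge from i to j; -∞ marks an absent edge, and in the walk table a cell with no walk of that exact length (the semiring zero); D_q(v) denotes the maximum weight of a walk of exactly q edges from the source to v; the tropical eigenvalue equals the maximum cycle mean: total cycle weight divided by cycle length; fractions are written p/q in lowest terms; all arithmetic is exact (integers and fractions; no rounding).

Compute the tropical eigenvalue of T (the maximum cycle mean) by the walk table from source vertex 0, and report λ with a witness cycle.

q=0: [0, -∞, -∞, -∞, -∞, -∞]
q=1: [-18, -∞, -4, -20, -∞, -2]
q=2: [-9, 2, -22, -2, -35, -20]
q=3: [-27, -16, -9, 3, 10, -11]
q=4: [-14, -3, 19, 12, -8, -29]
q=5: [14, -6, 5, 21, 5, -16]
q=6: [0, 3, 14, 7, 6, 12]
Optimal cycle mean attained by: cycle 0->5->1->4->2->0, total (-2) + 4 + 8 + 9 + (-5), length 5.
Answer: λ = 14/5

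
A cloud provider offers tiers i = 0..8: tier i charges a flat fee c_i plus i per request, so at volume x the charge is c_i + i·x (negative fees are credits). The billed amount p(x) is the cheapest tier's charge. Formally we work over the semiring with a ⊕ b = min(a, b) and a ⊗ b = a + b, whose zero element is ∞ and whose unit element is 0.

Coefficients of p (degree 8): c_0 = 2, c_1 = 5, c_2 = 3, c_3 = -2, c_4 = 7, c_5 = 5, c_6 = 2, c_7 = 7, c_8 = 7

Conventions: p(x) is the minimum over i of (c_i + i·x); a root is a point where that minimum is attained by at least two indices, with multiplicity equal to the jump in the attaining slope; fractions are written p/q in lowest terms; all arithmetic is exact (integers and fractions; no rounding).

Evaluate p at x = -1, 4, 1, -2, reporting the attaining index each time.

p(-1) = min(2+0·(-1)=2, 5+1·(-1)=4, 3+2·(-1)=1, -2+3·(-1)=-5, 7+4·(-1)=3, 5+5·(-1)=0, 2+6·(-1)=-4, 7+7·(-1)=0, 7+8·(-1)=-1) = -5 (attained by i=3)
p(4) = min(2+0·4=2, 5+1·4=9, 3+2·4=11, -2+3·4=10, 7+4·4=23, 5+5·4=25, 2+6·4=26, 7+7·4=35, 7+8·4=39) = 2 (attained by i=0)
p(1) = min(2+0·1=2, 5+1·1=6, 3+2·1=5, -2+3·1=1, 7+4·1=11, 5+5·1=10, 2+6·1=8, 7+7·1=14, 7+8·1=15) = 1 (attained by i=3)
p(-2) = min(2+0·(-2)=2, 5+1·(-2)=3, 3+2·(-2)=-1, -2+3·(-2)=-8, 7+4·(-2)=-1, 5+5·(-2)=-5, 2+6·(-2)=-10, 7+7·(-2)=-7, 7+8·(-2)=-9) = -10 (attained by i=6)
Answer: p(-1) = -5; p(4) = 2; p(1) = 1; p(-2) = -10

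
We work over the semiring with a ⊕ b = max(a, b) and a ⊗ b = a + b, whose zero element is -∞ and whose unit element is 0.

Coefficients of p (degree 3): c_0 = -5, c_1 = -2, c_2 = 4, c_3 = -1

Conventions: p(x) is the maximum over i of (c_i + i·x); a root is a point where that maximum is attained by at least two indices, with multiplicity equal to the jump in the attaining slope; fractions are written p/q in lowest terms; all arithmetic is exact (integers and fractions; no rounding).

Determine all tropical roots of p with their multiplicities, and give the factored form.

hull edge (i=0, c=-5) to (i=2, c=4): slope 9/2, span 2
hull edge (i=2, c=4) to (i=3, c=-1): slope -5, span 1
Factored form: p(x) = -1 ⊗ (x ⊕ (-9/2)) ⊗ (x ⊕ (-9/2)) ⊗ (x ⊕ 5)
Answer: roots = -9/2 (mult 2), 5 (mult 1)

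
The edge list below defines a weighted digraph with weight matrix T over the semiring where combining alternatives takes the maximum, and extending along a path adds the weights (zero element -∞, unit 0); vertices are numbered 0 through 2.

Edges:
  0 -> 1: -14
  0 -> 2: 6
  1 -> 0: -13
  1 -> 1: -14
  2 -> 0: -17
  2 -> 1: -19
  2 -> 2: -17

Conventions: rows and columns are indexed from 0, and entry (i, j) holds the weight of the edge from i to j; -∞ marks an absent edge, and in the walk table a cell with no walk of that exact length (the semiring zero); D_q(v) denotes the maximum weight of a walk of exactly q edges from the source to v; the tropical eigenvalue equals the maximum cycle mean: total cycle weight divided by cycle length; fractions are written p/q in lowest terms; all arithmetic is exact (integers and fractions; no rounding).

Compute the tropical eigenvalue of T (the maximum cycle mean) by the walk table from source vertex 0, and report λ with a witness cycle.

q=0: [0, -∞, -∞]
q=1: [-∞, -14, 6]
q=2: [-11, -13, -11]
q=3: [-26, -25, -5]
Optimal cycle mean attained by: cycle 0->2->0, total 6 + (-17), length 2.
Answer: λ = -11/2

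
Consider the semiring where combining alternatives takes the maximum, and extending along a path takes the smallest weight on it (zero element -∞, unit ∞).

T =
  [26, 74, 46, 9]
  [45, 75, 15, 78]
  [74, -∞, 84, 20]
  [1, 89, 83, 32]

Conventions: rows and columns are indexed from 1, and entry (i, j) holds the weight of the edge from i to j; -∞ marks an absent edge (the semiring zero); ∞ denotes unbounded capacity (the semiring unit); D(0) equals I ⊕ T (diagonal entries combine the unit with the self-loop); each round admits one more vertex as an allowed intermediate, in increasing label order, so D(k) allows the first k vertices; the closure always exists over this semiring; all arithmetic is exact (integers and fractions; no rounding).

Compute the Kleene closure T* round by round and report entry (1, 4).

D(0):
  [∞, 74, 46, 9]
  [45, ∞, 15, 78]
  [74, -∞, ∞, 20]
  [1, 89, 83, ∞]
D(1):
  [∞, 74, 46, 9]
  [45, ∞, 45, 78]
  [74, 74, ∞, 20]
  [1, 89, 83, ∞]
D(2):
  [∞, 74, 46, 74]
  [45, ∞, 45, 78]
  [74, 74, ∞, 74]
  [45, 89, 83, ∞]
D(3):
  [∞, 74, 46, 74]
  [45, ∞, 45, 78]
  [74, 74, ∞, 74]
  [74, 89, 83, ∞]
D(4):
  [∞, 74, 74, 74]
  [74, ∞, 78, 78]
  [74, 74, ∞, 74]
  [74, 89, 83, ∞]
Answer: T*[1][4] = 74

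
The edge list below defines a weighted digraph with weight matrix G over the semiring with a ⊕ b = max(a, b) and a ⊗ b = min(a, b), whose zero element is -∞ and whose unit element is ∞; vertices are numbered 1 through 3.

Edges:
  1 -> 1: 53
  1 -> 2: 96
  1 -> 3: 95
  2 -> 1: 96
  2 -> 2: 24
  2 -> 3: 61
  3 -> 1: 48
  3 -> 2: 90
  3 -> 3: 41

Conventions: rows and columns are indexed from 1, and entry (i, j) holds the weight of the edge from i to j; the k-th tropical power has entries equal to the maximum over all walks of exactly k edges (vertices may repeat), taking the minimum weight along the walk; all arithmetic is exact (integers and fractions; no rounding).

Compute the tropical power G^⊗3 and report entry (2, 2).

G^⊗2:
  [96, 90, 61]
  [53, 96, 95]
  [90, 48, 61]
G^⊗3:
  [90, 96, 95]
  [96, 90, 61]
  [53, 90, 90]
Key observation: the optimum is the walk 2->1->3->2, with weight 96 min 95 min 90 = 90.
Optimal value attained by: walk 2->1->3->2.
Answer: (G^⊗3)[2][2] = 90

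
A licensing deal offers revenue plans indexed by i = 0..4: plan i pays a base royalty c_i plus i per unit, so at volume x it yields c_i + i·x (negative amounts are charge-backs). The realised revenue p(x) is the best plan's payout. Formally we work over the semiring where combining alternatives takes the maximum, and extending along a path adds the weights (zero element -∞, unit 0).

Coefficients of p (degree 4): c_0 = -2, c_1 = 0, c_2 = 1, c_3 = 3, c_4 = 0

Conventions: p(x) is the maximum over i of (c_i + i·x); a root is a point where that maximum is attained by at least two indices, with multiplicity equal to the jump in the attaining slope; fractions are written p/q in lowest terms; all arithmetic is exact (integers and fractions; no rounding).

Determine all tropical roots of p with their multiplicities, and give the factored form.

hull edge (i=0, c=-2) to (i=1, c=0): slope 2, span 1
hull edge (i=1, c=0) to (i=3, c=3): slope 3/2, span 2
hull edge (i=3, c=3) to (i=4, c=0): slope -3, span 1
Factored form: p(x) = 0 ⊗ (x ⊕ (-2)) ⊗ (x ⊕ (-3/2)) ⊗ (x ⊕ (-3/2)) ⊗ (x ⊕ 3)
Answer: roots = -2 (mult 1), -3/2 (mult 2), 3 (mult 1)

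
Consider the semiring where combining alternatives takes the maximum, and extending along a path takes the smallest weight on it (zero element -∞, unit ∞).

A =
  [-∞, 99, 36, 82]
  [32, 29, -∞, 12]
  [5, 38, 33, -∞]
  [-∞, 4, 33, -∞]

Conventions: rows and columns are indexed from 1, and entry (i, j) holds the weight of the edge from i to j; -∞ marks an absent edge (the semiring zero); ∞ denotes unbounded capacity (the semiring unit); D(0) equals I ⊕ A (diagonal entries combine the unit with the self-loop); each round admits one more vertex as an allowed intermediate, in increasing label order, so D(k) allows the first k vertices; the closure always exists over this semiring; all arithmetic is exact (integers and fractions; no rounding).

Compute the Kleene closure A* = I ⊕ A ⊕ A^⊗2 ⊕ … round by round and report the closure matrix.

D(0):
  [∞, 99, 36, 82]
  [32, ∞, -∞, 12]
  [5, 38, ∞, -∞]
  [-∞, 4, 33, ∞]
D(1):
  [∞, 99, 36, 82]
  [32, ∞, 32, 32]
  [5, 38, ∞, 5]
  [-∞, 4, 33, ∞]
D(2):
  [∞, 99, 36, 82]
  [32, ∞, 32, 32]
  [32, 38, ∞, 32]
  [4, 4, 33, ∞]
D(3):
  [∞, 99, 36, 82]
  [32, ∞, 32, 32]
  [32, 38, ∞, 32]
  [32, 33, 33, ∞]
D(4):
  [∞, 99, 36, 82]
  [32, ∞, 32, 32]
  [32, 38, ∞, 32]
  [32, 33, 33, ∞]
Answer: A* = [[∞, 99, 36, 82], [32, ∞, 32, 32], [32, 38, ∞, 32], [32, 33, 33, ∞]]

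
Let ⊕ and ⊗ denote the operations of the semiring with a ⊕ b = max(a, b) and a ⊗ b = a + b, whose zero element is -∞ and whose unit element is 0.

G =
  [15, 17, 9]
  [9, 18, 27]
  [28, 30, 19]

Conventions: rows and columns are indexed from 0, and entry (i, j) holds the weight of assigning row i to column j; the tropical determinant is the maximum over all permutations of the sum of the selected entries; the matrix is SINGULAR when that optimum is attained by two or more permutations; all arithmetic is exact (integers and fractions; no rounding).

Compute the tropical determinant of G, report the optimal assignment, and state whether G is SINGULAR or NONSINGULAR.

σ = (0, 1, 2): 15 + 18 + 19 = 52
σ = (0, 2, 1): 15 + 27 + 30 = 72
σ = (1, 0, 2): 17 + 9 + 19 = 45
σ = (1, 2, 0): 17 + 27 + 28 = 72
σ = (2, 0, 1): 9 + 9 + 30 = 48
σ = (2, 1, 0): 9 + 18 + 28 = 55
Optimal value attained by: σ = (0, 2, 1).
Answer: det⊕(G) = 72; verdict: SINGULAR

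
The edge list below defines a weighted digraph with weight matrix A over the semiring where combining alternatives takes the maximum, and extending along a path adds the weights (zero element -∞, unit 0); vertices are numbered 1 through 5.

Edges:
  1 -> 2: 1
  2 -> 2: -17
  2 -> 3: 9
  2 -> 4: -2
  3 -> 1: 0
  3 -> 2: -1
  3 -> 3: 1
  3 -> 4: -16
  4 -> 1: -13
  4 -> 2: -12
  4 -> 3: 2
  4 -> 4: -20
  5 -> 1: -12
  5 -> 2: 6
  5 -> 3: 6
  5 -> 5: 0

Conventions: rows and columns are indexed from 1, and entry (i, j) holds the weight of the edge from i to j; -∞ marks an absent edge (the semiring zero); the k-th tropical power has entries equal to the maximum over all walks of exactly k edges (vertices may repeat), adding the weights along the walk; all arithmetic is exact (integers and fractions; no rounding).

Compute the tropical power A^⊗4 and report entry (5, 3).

A^⊗2:
  [-∞, -16, 10, -1, -∞]
  [9, 8, 10, -7, -∞]
  [1, 1, 8, -3, -∞]
  [2, 1, 3, -14, -∞]
  [6, 6, 15, 4, 0]
A^⊗3:
  [10, 9, 11, -6, -∞]
  [10, 10, 17, 6, -∞]
  [8, 7, 10, -1, -∞]
  [3, 3, 10, -1, -∞]
  [15, 14, 16, 4, 0]
A^⊗4:
  [11, 11, 18, 7, -∞]
  [17, 16, 19, 8, -∞]
  [10, 9, 16, 5, -∞]
  [10, 9, 12, 1, -∞]
  [16, 16, 23, 12, 0]
Key observation: the optimum is the walk 5->2->3->2->3, with weight 6 + 9 + (-1) + 9 = 23.
Optimal value attained by: walk 5->2->3->2->3.
Answer: (A^⊗4)[5][3] = 23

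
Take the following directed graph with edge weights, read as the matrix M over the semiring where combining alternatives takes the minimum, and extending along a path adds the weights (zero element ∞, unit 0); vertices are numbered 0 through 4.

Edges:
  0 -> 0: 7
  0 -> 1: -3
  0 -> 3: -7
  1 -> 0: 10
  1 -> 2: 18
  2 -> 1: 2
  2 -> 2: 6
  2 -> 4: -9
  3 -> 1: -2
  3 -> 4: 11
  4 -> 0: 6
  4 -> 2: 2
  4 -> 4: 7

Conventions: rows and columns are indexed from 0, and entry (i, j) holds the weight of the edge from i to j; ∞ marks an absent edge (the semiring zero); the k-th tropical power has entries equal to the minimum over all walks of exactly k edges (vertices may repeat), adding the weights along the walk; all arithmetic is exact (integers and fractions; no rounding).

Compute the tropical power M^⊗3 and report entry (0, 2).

M^⊗2:
  [7, -9, 15, 0, 4]
  [17, 7, 24, 3, 9]
  [-3, 8, -7, ∞, -3]
  [8, ∞, 13, ∞, 18]
  [13, 3, 8, -1, -7]
M^⊗3:
  [1, -2, 6, 0, 6]
  [15, 1, 11, 10, 14]
  [3, -6, -1, -10, -16]
  [15, 5, 19, 1, 4]
  [-1, -3, -5, 6, -1]
Key observation: the optimum is the walk 0->3->4->2, with weight (-7) + 11 + 2 = 6.
Optimal value attained by: walk 0->3->4->2.
Answer: (M^⊗3)[0][2] = 6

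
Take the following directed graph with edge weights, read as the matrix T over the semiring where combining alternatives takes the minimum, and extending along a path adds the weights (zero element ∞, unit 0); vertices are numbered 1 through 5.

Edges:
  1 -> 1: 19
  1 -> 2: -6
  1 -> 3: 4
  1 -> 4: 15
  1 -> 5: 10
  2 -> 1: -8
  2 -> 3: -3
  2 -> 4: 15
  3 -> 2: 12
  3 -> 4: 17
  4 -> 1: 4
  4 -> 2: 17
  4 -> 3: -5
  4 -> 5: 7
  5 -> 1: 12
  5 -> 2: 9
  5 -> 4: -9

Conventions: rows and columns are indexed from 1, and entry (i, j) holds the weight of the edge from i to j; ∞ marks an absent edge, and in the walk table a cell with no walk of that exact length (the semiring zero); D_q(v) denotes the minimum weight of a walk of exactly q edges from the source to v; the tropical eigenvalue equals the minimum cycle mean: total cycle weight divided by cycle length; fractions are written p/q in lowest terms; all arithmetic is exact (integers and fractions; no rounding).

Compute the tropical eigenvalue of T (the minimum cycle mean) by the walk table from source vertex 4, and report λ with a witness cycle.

q=0: [∞, ∞, ∞, 0, ∞]
q=1: [4, 17, -5, ∞, 7]
q=2: [9, -2, 8, -2, 14]
q=3: [-10, 3, -7, 5, 5]
q=4: [-5, -16, -6, -4, 0]
q=5: [-24, -11, -19, -9, 3]
Optimal cycle mean attained by: cycle 1->2->1, total (-6) + (-8), length 2.
Answer: λ = -7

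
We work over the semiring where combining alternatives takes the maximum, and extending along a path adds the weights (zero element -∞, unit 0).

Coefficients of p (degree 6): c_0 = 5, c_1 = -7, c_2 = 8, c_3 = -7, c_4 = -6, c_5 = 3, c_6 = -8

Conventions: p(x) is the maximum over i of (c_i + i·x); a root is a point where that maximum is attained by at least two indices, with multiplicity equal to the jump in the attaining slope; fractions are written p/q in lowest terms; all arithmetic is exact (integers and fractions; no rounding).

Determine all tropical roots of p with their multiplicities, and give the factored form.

hull edge (i=0, c=5) to (i=2, c=8): slope 3/2, span 2
hull edge (i=2, c=8) to (i=5, c=3): slope -5/3, span 3
hull edge (i=5, c=3) to (i=6, c=-8): slope -11, span 1
Factored form: p(x) = -8 ⊗ (x ⊕ (-3/2)) ⊗ (x ⊕ (-3/2)) ⊗ (x ⊕ 5/3) ⊗ (x ⊕ 5/3) ⊗ (x ⊕ 5/3) ⊗ (x ⊕ 11)
Answer: roots = -3/2 (mult 2), 5/3 (mult 3), 11 (mult 1)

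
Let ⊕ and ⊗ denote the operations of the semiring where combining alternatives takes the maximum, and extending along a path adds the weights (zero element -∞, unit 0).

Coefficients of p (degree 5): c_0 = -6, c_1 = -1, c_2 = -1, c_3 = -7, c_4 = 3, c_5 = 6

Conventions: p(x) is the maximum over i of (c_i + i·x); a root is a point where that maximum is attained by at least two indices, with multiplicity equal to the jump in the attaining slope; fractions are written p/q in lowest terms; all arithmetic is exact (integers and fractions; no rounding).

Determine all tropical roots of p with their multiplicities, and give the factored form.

hull edge (i=0, c=-6) to (i=1, c=-1): slope 5, span 1
hull edge (i=1, c=-1) to (i=5, c=6): slope 7/4, span 4
Factored form: p(x) = 6 ⊗ (x ⊕ (-5)) ⊗ (x ⊕ (-7/4)) ⊗ (x ⊕ (-7/4)) ⊗ (x ⊕ (-7/4)) ⊗ (x ⊕ (-7/4))
Answer: roots = -5 (mult 1), -7/4 (mult 4)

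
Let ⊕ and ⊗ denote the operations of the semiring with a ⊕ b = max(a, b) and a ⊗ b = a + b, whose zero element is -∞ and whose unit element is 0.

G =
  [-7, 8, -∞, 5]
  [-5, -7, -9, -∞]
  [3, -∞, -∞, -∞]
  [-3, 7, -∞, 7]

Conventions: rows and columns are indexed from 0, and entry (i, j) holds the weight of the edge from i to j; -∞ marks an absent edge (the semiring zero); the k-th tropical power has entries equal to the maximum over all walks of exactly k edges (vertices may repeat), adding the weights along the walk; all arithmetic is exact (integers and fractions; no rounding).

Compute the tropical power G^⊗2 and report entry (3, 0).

G^⊗2:
  [3, 12, -1, 12]
  [-6, 3, -16, 0]
  [-4, 11, -∞, 8]
  [4, 14, -2, 14]
Key observation: the optimum is the walk 3->3->0, with weight 7 + (-3) = 4.
Optimal value attained by: walk 3->3->0.
Answer: (G^⊗2)[3][0] = 4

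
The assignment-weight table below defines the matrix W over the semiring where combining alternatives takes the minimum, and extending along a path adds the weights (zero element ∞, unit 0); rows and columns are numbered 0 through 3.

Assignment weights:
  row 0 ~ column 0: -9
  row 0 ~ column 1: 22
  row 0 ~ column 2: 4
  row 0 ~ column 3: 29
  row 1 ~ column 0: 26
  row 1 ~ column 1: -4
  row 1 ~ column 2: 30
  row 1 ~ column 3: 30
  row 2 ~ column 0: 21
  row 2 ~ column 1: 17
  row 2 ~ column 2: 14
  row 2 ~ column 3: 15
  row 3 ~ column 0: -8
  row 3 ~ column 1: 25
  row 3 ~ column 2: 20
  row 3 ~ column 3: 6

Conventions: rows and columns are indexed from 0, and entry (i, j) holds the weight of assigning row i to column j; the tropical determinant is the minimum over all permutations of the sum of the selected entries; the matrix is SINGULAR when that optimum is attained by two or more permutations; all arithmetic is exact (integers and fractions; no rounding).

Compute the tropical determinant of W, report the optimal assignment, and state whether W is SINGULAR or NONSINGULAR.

σ = (0, 1, 2, 3): (-9) + (-4) + 14 + 6 = 7
σ = (0, 1, 3, 2): (-9) + (-4) + 15 + 20 = 22
σ = (0, 2, 1, 3): (-9) + 30 + 17 + 6 = 44
σ = (0, 2, 3, 1): (-9) + 30 + 15 + 25 = 61
σ = (0, 3, 1, 2): (-9) + 30 + 17 + 20 = 58
σ = (0, 3, 2, 1): (-9) + 30 + 14 + 25 = 60
σ = (1, 0, 2, 3): 22 + 26 + 14 + 6 = 68
σ = (1, 0, 3, 2): 22 + 26 + 15 + 20 = 83
σ = (1, 2, 0, 3): 22 + 30 + 21 + 6 = 79
σ = (1, 2, 3, 0): 22 + 30 + 15 + (-8) = 59
σ = (1, 3, 0, 2): 22 + 30 + 21 + 20 = 93
σ = (1, 3, 2, 0): 22 + 30 + 14 + (-8) = 58
σ = (2, 0, 1, 3): 4 + 26 + 17 + 6 = 53
σ = (2, 0, 3, 1): 4 + 26 + 15 + 25 = 70
σ = (2, 1, 0, 3): 4 + (-4) + 21 + 6 = 27
σ = (2, 1, 3, 0): 4 + (-4) + 15 + (-8) = 7
σ = (2, 3, 0, 1): 4 + 30 + 21 + 25 = 80
σ = (2, 3, 1, 0): 4 + 30 + 17 + (-8) = 43
σ = (3, 0, 1, 2): 29 + 26 + 17 + 20 = 92
σ = (3, 0, 2, 1): 29 + 26 + 14 + 25 = 94
σ = (3, 1, 0, 2): 29 + (-4) + 21 + 20 = 66
σ = (3, 1, 2, 0): 29 + (-4) + 14 + (-8) = 31
σ = (3, 2, 0, 1): 29 + 30 + 21 + 25 = 105
σ = (3, 2, 1, 0): 29 + 30 + 17 + (-8) = 68
Optimal value attained by: σ = (0, 1, 2, 3).
Answer: det⊕(W) = 7; verdict: SINGULAR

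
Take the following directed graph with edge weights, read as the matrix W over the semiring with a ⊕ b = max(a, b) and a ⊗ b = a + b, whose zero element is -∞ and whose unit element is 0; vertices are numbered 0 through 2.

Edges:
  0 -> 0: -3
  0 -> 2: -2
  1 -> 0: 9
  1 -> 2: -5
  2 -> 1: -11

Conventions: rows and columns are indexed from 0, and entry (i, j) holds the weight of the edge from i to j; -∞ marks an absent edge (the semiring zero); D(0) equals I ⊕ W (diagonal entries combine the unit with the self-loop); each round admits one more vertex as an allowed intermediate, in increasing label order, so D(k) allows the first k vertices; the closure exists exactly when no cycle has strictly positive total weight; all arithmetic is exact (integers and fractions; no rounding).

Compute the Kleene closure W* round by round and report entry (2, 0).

D(0):
  [0, -∞, -2]
  [9, 0, -5]
  [-∞, -11, 0]
D(1):
  [0, -∞, -2]
  [9, 0, 7]
  [-∞, -11, 0]
D(2):
  [0, -∞, -2]
  [9, 0, 7]
  [-2, -11, 0]
D(3):
  [0, -13, -2]
  [9, 0, 7]
  [-2, -11, 0]
Answer: W*[2][0] = -2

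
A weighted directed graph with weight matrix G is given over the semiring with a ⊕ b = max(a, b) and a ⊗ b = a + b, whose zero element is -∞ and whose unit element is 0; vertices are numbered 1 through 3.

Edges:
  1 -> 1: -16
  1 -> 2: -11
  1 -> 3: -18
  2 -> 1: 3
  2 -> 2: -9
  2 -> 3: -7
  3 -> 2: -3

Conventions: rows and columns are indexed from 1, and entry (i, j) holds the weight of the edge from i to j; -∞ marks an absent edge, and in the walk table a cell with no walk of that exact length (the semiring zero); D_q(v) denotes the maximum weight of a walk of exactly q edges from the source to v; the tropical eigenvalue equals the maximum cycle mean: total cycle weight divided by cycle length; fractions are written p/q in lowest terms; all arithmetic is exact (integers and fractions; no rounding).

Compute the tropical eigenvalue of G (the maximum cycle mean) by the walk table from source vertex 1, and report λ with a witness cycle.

q=0: [0, -∞, -∞]
q=1: [-16, -11, -18]
q=2: [-8, -20, -18]
q=3: [-17, -19, -26]
Optimal cycle mean attained by: cycle 1->2->1, total (-11) + 3, length 2.
Answer: λ = -4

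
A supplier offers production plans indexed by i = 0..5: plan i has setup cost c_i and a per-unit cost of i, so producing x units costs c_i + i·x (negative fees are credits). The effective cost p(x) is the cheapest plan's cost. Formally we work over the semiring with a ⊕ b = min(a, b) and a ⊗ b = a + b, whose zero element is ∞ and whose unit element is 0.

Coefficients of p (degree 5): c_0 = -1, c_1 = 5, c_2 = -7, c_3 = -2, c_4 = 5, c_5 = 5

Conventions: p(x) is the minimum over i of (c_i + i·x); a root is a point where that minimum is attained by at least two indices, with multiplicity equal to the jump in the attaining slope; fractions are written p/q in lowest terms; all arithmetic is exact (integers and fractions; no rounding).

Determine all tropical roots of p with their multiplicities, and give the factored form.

hull edge (i=0, c=-1) to (i=2, c=-7): slope -3, span 2
hull edge (i=2, c=-7) to (i=5, c=5): slope 4, span 3
Factored form: p(x) = 5 ⊗ (x ⊕ (-4)) ⊗ (x ⊕ (-4)) ⊗ (x ⊕ (-4)) ⊗ (x ⊕ 3) ⊗ (x ⊕ 3)
Answer: roots = -4 (mult 3), 3 (mult 2)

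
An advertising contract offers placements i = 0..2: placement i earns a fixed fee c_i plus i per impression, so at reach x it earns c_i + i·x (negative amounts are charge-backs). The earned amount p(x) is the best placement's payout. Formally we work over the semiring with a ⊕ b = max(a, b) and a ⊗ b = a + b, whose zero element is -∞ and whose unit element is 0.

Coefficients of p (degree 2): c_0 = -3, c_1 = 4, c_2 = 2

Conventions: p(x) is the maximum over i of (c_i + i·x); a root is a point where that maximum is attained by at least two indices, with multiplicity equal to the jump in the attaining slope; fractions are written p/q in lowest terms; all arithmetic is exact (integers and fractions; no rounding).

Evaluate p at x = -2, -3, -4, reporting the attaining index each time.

p(-2) = max(-3+0·(-2)=-3, 4+1·(-2)=2, 2+2·(-2)=-2) = 2 (attained by i=1)
p(-3) = max(-3+0·(-3)=-3, 4+1·(-3)=1, 2+2·(-3)=-4) = 1 (attained by i=1)
p(-4) = max(-3+0·(-4)=-3, 4+1·(-4)=0, 2+2·(-4)=-6) = 0 (attained by i=1)
Answer: p(-2) = 2; p(-3) = 1; p(-4) = 0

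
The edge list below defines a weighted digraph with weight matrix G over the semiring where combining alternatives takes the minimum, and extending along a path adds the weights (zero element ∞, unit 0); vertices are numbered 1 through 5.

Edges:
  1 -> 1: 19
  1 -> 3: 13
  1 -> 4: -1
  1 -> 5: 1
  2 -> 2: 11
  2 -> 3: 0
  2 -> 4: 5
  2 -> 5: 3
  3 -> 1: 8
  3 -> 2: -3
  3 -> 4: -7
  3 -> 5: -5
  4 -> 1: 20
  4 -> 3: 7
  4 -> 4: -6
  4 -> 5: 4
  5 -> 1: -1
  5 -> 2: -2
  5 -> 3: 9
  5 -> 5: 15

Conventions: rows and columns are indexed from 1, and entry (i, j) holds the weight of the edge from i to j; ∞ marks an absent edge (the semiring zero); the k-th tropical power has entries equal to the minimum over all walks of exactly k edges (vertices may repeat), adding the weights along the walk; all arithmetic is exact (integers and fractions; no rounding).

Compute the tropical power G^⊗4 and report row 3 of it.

G^⊗2:
  [0, -1, 6, -7, 3]
  [2, -3, 11, -7, -5]
  [-6, -7, -3, -13, -3]
  [3, 2, 1, -12, -2]
  [14, 6, -2, -2, 0]
G^⊗3:
  [2, 1, -1, -13, -3]
  [-6, -7, -3, -13, -3]
  [-4, -6, -7, -19, -9]
  [-3, -4, -5, -18, -8]
  [-1, -5, 5, -9, -7]
G^⊗4:
  [-4, -5, -6, -19, -9]
  [-4, -6, -7, -19, -9]
  [-10, -11, -12, -25, -15]
  [-9, -10, -11, -24, -14]
  [-8, -9, -5, -15, -5]
Answer: row 3 of G^⊗4 = [-10, -11, -12, -25, -15]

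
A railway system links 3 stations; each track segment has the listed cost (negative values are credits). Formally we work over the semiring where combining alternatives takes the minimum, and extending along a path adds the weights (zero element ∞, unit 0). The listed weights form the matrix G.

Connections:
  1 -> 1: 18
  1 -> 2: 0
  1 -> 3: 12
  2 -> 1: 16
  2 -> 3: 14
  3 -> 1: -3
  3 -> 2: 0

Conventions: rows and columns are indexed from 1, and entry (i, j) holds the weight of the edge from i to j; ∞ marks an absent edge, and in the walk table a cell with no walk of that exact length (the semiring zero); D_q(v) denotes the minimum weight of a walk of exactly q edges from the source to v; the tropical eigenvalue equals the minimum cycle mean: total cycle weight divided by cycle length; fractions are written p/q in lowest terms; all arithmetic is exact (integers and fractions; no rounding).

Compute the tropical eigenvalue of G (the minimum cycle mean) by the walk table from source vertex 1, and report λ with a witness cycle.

q=0: [0, ∞, ∞]
q=1: [18, 0, 12]
q=2: [9, 12, 14]
q=3: [11, 9, 21]
Optimal cycle mean attained by: cycle 1->2->3->1, total 0 + 14 + (-3), length 3.
Answer: λ = 11/3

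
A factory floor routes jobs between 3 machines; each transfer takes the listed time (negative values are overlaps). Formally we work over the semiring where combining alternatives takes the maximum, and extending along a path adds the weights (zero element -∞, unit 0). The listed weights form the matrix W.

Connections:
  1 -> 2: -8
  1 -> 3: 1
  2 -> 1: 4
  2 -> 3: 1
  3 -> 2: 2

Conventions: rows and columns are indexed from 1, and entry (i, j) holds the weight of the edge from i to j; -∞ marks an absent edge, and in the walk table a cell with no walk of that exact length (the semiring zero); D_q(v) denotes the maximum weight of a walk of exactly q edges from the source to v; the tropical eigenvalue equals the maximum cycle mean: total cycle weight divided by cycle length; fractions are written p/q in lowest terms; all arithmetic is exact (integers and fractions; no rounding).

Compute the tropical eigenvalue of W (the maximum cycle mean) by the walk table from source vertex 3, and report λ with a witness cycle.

q=0: [-∞, -∞, 0]
q=1: [-∞, 2, -∞]
q=2: [6, -∞, 3]
q=3: [-∞, 5, 7]
Optimal cycle mean attained by: cycle 1->3->2->1, total 1 + 2 + 4, length 3.
Answer: λ = 7/3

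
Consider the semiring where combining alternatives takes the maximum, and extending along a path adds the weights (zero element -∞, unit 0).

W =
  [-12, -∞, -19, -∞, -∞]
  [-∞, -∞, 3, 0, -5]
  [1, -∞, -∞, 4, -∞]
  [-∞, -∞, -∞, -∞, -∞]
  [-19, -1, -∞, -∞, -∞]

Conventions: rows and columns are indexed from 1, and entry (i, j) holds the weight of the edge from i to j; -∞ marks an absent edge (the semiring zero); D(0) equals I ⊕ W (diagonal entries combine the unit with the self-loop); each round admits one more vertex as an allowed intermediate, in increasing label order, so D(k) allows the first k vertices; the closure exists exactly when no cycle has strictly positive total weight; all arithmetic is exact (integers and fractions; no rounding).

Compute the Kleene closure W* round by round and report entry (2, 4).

D(0):
  [0, -∞, -19, -∞, -∞]
  [-∞, 0, 3, 0, -5]
  [1, -∞, 0, 4, -∞]
  [-∞, -∞, -∞, 0, -∞]
  [-19, -1, -∞, -∞, 0]
D(1):
  [0, -∞, -19, -∞, -∞]
  [-∞, 0, 3, 0, -5]
  [1, -∞, 0, 4, -∞]
  [-∞, -∞, -∞, 0, -∞]
  [-19, -1, -38, -∞, 0]
D(2):
  [0, -∞, -19, -∞, -∞]
  [-∞, 0, 3, 0, -5]
  [1, -∞, 0, 4, -∞]
  [-∞, -∞, -∞, 0, -∞]
  [-19, -1, 2, -1, 0]
D(3):
  [0, -∞, -19, -15, -∞]
  [4, 0, 3, 7, -5]
  [1, -∞, 0, 4, -∞]
  [-∞, -∞, -∞, 0, -∞]
  [3, -1, 2, 6, 0]
D(4):
  [0, -∞, -19, -15, -∞]
  [4, 0, 3, 7, -5]
  [1, -∞, 0, 4, -∞]
  [-∞, -∞, -∞, 0, -∞]
  [3, -1, 2, 6, 0]
D(5):
  [0, -∞, -19, -15, -∞]
  [4, 0, 3, 7, -5]
  [1, -∞, 0, 4, -∞]
  [-∞, -∞, -∞, 0, -∞]
  [3, -1, 2, 6, 0]
Answer: W*[2][4] = 7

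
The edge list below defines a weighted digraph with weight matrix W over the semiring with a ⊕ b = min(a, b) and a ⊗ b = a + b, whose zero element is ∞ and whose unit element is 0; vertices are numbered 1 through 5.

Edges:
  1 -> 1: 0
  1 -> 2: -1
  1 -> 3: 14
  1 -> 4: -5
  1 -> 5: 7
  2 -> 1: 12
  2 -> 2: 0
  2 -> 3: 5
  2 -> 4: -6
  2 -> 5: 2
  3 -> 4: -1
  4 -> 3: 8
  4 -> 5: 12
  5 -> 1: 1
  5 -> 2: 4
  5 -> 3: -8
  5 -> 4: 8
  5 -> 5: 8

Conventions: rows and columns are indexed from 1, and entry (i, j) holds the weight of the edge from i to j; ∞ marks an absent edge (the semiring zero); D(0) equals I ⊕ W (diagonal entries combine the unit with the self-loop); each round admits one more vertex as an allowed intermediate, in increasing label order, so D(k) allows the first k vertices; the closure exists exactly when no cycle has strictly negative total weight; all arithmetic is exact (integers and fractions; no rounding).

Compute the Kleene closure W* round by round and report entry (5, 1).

D(0):
  [0, -1, 14, -5, 7]
  [12, 0, 5, -6, 2]
  [∞, ∞, 0, -1, ∞]
  [∞, ∞, 8, 0, 12]
  [1, 4, -8, 8, 0]
D(1):
  [0, -1, 14, -5, 7]
  [12, 0, 5, -6, 2]
  [∞, ∞, 0, -1, ∞]
  [∞, ∞, 8, 0, 12]
  [1, 0, -8, -4, 0]
D(2):
  [0, -1, 4, -7, 1]
  [12, 0, 5, -6, 2]
  [∞, ∞, 0, -1, ∞]
  [∞, ∞, 8, 0, 12]
  [1, 0, -8, -6, 0]
D(3):
  [0, -1, 4, -7, 1]
  [12, 0, 5, -6, 2]
  [∞, ∞, 0, -1, ∞]
  [∞, ∞, 8, 0, 12]
  [1, 0, -8, -9, 0]
D(4):
  [0, -1, 1, -7, 1]
  [12, 0, 2, -6, 2]
  [∞, ∞, 0, -1, 11]
  [∞, ∞, 8, 0, 12]
  [1, 0, -8, -9, 0]
D(5):
  [0, -1, -7, -8, 1]
  [3, 0, -6, -7, 2]
  [12, 11, 0, -1, 11]
  [13, 12, 4, 0, 12]
  [1, 0, -8, -9, 0]
Answer: W*[5][1] = 1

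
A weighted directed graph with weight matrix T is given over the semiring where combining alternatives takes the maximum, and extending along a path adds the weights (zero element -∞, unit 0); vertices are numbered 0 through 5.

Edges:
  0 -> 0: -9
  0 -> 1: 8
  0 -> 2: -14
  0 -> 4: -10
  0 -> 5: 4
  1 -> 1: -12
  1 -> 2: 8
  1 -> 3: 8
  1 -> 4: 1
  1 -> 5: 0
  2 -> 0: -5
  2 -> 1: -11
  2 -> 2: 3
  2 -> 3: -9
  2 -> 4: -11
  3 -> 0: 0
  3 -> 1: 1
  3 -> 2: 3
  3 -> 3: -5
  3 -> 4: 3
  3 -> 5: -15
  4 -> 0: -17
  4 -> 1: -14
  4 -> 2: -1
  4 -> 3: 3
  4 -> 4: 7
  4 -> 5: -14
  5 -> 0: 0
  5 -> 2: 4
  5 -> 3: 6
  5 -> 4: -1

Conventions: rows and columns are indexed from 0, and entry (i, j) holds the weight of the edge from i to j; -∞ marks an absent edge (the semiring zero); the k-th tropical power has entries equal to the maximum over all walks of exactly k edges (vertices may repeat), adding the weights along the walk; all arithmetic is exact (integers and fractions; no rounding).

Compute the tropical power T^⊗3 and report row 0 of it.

T^⊗2:
  [4, -1, 16, 16, 9, 8]
  [8, 9, 11, 6, 11, -7]
  [-2, 3, 6, -3, -4, -1]
  [-2, 8, 9, 9, 10, 4]
  [3, 4, 6, 10, 14, -7]
  [6, 8, 9, 2, 9, 4]
T^⊗3:
  [16, 17, 19, 14, 19, 8]
  [6, 16, 17, 17, 18, 12]
  [1, 6, 11, 11, 4, 3]
  [9, 10, 16, 16, 17, 8]
  [10, 11, 13, 17, 21, 7]
  [4, 14, 16, 16, 16, 10]
Answer: row 0 of T^⊗3 = [16, 17, 19, 14, 19, 8]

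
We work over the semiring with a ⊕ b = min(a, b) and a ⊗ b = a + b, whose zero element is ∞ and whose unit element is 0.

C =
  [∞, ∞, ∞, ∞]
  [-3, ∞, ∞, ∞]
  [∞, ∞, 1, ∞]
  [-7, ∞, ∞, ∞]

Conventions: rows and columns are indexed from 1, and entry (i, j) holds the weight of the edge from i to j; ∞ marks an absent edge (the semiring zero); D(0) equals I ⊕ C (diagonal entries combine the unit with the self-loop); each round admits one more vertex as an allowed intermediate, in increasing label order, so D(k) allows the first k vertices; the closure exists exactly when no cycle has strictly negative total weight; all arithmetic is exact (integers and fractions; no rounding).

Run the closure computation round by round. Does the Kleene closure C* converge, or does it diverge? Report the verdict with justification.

D(0):
  [0, ∞, ∞, ∞]
  [-3, 0, ∞, ∞]
  [∞, ∞, 0, ∞]
  [-7, ∞, ∞, 0]
D(1):
  [0, ∞, ∞, ∞]
  [-3, 0, ∞, ∞]
  [∞, ∞, 0, ∞]
  [-7, ∞, ∞, 0]
D(2):
  [0, ∞, ∞, ∞]
  [-3, 0, ∞, ∞]
  [∞, ∞, 0, ∞]
  [-7, ∞, ∞, 0]
D(3):
  [0, ∞, ∞, ∞]
  [-3, 0, ∞, ∞]
  [∞, ∞, 0, ∞]
  [-7, ∞, ∞, 0]
D(4):
  [0, ∞, ∞, ∞]
  [-3, 0, ∞, ∞]
  [∞, ∞, 0, ∞]
  [-7, ∞, ∞, 0]
Key observation: every diagonal entry stays at the unit through all rounds, so no improving cycle exists.
Answer: CONVERGES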